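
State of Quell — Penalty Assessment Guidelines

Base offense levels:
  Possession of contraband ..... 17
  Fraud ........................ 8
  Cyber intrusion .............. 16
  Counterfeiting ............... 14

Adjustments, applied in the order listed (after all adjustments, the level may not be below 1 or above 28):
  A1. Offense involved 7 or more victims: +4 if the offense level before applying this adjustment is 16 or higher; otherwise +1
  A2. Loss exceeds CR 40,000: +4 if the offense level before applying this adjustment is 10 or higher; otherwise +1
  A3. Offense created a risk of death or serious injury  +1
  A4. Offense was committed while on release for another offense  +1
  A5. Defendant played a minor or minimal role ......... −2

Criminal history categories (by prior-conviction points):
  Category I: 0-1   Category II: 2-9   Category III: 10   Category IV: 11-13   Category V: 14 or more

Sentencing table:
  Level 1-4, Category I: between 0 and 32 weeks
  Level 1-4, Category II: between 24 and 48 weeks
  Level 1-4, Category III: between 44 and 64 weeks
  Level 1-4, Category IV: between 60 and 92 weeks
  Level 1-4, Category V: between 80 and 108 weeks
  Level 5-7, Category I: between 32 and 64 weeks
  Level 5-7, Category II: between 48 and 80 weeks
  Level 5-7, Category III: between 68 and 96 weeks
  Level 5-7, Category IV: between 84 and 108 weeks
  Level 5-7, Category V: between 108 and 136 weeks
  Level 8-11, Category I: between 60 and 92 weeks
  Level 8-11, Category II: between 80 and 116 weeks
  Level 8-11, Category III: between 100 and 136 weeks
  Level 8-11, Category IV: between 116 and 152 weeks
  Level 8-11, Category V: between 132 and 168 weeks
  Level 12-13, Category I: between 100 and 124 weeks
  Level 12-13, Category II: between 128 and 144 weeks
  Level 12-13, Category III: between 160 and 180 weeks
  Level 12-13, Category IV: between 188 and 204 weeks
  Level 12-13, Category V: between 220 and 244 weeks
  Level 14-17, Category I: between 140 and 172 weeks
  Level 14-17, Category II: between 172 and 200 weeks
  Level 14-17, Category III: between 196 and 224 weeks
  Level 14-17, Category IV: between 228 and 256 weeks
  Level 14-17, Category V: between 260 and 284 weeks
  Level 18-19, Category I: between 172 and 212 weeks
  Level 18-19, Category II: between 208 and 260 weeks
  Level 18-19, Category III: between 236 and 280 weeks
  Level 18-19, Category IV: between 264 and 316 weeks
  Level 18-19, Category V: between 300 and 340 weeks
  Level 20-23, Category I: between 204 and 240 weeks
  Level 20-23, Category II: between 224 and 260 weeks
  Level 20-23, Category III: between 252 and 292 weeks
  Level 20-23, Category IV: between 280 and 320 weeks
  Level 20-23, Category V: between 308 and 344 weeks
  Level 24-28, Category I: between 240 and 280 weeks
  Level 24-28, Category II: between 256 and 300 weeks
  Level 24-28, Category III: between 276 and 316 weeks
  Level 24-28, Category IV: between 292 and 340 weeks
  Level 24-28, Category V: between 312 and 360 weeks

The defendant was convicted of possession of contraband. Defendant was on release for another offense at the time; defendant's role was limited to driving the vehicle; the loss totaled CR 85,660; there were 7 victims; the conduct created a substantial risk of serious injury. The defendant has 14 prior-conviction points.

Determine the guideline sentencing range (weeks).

312-360 weeks

Base offense level for possession of contraband: 17.
A1 applies (level before this adjustment is 17 ≥ 16, so +4): 17 + 4 = 21.
A2 applies (level before this adjustment is 21 ≥ 10, so +4): 21 + 4 = 25.
A3 applies: 25 + 1 = 26.
A4 applies: 26 + 1 = 27.
A5 applies: 27 − 2 = 25.
Final offense level: 25.
Criminal history: 14 prior points → Category V (14+).
Level 25 falls in the 24-28 band.
Grid: Level 24-28 × Category V = 312-360 weeks.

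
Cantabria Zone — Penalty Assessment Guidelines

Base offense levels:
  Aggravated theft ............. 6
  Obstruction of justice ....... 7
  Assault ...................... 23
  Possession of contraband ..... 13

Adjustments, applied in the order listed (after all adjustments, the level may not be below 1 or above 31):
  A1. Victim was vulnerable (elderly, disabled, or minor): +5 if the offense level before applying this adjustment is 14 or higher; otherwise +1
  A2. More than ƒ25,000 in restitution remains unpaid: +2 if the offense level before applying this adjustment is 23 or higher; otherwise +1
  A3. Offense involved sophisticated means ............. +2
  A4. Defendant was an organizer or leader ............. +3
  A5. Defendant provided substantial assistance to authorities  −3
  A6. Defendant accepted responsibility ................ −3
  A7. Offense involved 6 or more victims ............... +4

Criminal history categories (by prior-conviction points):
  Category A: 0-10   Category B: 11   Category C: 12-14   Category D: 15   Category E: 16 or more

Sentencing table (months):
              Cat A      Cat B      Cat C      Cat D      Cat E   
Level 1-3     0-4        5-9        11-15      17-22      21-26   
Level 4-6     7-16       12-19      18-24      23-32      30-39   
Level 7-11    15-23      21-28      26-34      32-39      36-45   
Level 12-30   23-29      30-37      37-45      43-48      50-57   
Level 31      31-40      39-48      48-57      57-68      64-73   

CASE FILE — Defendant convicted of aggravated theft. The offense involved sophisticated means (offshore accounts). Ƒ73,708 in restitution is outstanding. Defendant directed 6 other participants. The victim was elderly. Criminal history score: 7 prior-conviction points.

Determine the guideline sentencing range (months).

23-29 months

Base offense level for aggravated theft: 6.
A1 applies (level before this adjustment is 6 < 14, so +1): 6 + 1 = 7.
A2 applies (level before this adjustment is 7 < 23, so +1): 7 + 1 = 8.
A3 applies: 8 + 2 = 10.
A4 applies: 10 + 3 = 13.
A5 does not apply.
A7 does not apply.
Final offense level: 13.
Criminal history: 7 prior points → Category A (0-10).
Level 13 falls in the 12-30 band.
Grid: Level 12-30 × Category A = 23-29 months.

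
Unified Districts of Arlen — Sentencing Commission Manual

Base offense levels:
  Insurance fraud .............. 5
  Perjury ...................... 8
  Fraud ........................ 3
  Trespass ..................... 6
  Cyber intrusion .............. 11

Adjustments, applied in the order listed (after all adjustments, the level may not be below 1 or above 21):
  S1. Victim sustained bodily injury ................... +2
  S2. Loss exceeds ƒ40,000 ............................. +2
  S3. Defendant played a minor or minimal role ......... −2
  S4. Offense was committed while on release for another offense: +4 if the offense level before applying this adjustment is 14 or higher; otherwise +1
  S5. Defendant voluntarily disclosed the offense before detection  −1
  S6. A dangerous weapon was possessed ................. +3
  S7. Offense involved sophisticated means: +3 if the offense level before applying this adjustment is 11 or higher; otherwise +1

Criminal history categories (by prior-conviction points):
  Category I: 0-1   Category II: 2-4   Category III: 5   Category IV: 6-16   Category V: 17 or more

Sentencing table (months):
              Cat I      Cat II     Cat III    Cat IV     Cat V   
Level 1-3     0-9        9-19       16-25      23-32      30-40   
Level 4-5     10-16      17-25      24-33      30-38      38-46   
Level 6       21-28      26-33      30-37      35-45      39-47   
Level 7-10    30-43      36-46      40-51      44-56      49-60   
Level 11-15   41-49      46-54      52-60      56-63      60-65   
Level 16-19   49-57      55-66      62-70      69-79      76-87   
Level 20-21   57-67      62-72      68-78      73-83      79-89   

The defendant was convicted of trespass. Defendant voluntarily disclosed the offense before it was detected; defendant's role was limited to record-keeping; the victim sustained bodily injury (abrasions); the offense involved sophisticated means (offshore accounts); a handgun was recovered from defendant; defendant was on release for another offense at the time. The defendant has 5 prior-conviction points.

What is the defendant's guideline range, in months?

40-51 months

Base offense level for trespass: 6.
S1 applies: 6 + 2 = 8.
S3 applies: 8 − 2 = 6.
S4 applies (level before this adjustment is 6 < 14, so +1): 6 + 1 = 7.
S5 applies: 7 − 1 = 6.
S6 applies: 6 + 3 = 9.
S7 applies (level before this adjustment is 9 < 11, so +1): 9 + 1 = 10.
Final offense level: 10.
Criminal history: 5 prior points → Category III (5).
Level 10 falls in the 7-10 band.
Grid: Level 7-10 × Category III = 40-51 months.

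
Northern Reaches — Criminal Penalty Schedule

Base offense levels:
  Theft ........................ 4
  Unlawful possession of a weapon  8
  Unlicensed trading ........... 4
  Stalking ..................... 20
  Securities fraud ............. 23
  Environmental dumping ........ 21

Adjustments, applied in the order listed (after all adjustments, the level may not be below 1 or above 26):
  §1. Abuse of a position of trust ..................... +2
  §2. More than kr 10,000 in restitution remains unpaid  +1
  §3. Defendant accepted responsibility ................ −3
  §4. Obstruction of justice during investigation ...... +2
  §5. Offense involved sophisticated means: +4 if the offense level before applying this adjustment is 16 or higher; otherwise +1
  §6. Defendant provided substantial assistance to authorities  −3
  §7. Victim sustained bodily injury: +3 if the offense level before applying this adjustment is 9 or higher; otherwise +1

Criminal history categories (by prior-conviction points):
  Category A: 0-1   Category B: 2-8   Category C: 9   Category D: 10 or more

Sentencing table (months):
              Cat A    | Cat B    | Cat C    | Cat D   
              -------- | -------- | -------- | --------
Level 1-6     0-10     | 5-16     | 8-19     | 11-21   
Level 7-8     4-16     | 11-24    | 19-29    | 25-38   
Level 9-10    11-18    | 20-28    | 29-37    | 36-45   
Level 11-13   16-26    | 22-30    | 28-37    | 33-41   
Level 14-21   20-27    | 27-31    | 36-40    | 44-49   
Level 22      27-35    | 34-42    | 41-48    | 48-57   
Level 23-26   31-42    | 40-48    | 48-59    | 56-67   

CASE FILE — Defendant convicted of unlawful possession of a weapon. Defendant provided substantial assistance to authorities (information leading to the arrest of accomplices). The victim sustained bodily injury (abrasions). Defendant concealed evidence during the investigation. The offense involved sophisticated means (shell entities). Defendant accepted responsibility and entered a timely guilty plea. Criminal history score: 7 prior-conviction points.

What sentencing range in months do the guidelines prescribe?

5-16 months

Base offense level for unlawful possession of a weapon: 8.
§1 does not apply.
§2 does not apply.
§3 applies: 8 − 3 = 5.
§4 applies: 5 + 2 = 7.
§5 applies (level before this adjustment is 7 < 16, so +1): 7 + 1 = 8.
§6 applies: 8 − 3 = 5.
§7 applies (level before this adjustment is 5 < 9, so +1): 5 + 1 = 6.
Final offense level: 6.
Criminal history: 7 prior points → Category B (2-8).
Level 6 falls in the 1-6 band.
Grid: Level 1-6 × Category B = 5-16 months.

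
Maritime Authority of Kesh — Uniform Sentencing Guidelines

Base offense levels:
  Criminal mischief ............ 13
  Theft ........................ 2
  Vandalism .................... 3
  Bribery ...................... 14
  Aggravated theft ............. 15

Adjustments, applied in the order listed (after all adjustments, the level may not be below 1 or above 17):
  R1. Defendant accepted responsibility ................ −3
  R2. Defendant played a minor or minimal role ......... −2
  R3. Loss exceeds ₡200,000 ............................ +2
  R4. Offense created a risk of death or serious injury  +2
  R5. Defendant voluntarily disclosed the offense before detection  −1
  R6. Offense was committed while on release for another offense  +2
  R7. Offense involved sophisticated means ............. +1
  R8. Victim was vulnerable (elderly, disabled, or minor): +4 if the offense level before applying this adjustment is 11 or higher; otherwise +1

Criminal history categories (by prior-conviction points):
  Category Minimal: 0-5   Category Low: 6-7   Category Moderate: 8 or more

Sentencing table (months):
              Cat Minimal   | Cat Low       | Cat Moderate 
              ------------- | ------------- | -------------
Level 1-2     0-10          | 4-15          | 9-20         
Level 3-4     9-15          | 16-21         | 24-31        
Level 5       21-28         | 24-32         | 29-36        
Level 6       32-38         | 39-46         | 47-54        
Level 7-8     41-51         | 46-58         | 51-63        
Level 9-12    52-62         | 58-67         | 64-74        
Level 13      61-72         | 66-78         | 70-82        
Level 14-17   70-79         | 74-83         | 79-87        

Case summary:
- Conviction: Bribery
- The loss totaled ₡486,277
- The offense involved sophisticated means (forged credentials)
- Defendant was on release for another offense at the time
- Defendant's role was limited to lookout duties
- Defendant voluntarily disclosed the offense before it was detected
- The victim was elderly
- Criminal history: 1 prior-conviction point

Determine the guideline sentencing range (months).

Base offense level for bribery: 14.
R2 applies: 14 − 2 = 12.
R3 applies: 12 + 2 = 14.
R5 applies: 14 − 1 = 13.
R6 applies: 13 + 2 = 15.
R7 applies: 15 + 1 = 16.
R8 applies (level before this adjustment is 16 ≥ 11, so +4): 16 + 4 = 20.
Level 20 exceeds the maximum of 17; capped at 17.
Final offense level: 17.
Criminal history: 1 prior point → Category Minimal (0-5).
Level 17 falls in the 14-17 band.
Grid: Level 14-17 × Category Minimal = 70-79 months.

70-79 months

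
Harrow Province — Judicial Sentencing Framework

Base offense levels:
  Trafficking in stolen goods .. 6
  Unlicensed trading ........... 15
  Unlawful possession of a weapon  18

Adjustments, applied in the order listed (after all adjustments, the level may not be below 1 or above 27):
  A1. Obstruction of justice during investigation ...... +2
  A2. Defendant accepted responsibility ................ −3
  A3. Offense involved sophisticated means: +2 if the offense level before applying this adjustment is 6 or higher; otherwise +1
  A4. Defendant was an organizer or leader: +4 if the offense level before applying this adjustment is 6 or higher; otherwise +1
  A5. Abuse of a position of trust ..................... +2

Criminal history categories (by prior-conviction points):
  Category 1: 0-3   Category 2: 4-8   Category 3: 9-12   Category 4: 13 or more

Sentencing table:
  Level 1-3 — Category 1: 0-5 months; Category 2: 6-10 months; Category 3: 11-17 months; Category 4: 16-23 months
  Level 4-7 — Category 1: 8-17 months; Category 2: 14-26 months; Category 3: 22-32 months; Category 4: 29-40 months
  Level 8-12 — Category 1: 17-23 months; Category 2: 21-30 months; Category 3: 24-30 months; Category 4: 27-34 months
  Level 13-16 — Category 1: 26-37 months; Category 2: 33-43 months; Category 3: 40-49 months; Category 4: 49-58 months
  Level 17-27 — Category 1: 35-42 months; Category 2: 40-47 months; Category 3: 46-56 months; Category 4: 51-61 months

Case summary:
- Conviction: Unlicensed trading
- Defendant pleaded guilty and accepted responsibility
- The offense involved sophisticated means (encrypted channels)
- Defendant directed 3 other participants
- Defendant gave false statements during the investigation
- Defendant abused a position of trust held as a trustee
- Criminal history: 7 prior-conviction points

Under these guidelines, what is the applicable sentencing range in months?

Base offense level for unlicensed trading: 15.
A1 applies: 15 + 2 = 17.
A2 applies: 17 − 3 = 14.
A3 applies (level before this adjustment is 14 ≥ 6, so +2): 14 + 2 = 16.
A4 applies (level before this adjustment is 16 ≥ 6, so +4): 16 + 4 = 20.
A5 applies: 20 + 2 = 22.
Final offense level: 22.
Criminal history: 7 prior points → Category 2 (4-8).
Level 22 falls in the 17-27 band.
Grid: Level 17-27 × Category 2 = 40-47 months.

40-47 months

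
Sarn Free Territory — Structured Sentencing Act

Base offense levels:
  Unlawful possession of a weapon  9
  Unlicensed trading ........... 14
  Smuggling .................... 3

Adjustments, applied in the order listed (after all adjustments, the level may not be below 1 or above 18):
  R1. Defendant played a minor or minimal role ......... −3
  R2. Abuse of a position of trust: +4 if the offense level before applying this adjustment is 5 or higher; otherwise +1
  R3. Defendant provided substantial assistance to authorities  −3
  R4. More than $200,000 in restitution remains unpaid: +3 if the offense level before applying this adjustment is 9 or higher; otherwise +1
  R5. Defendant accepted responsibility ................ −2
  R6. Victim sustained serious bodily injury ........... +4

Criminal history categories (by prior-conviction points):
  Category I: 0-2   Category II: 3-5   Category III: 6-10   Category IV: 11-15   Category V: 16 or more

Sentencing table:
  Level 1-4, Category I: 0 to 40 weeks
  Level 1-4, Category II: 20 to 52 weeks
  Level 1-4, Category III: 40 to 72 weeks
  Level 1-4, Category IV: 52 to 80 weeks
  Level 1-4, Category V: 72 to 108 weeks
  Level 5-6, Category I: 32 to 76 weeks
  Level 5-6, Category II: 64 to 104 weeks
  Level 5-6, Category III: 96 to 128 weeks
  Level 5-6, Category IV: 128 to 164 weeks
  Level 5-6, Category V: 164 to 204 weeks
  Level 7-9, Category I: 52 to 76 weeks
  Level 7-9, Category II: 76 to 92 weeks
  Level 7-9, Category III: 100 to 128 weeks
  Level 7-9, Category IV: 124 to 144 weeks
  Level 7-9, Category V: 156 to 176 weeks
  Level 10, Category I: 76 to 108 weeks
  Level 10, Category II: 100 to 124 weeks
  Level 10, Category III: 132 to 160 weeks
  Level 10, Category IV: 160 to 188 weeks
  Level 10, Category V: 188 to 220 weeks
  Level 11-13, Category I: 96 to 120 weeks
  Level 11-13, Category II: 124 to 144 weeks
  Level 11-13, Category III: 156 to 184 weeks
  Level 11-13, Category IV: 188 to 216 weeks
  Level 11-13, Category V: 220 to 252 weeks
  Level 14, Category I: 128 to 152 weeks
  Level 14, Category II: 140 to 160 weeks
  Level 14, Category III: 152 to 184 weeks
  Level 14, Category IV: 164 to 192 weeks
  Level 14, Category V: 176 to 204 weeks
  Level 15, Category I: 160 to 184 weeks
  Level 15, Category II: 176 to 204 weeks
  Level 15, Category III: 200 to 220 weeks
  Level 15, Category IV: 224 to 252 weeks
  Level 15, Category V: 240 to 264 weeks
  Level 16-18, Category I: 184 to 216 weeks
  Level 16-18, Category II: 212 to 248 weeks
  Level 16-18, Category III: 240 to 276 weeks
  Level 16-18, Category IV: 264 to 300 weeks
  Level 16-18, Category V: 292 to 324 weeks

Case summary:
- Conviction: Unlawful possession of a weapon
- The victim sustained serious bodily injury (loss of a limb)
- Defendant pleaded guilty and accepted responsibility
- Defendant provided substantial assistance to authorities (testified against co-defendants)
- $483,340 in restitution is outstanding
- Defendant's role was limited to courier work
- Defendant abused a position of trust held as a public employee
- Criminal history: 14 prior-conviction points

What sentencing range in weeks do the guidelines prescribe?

160-188 weeks

Base offense level for unlawful possession of a weapon: 9.
R1 applies: 9 − 3 = 6.
R2 applies (level before this adjustment is 6 ≥ 5, so +4): 6 + 4 = 10.
R3 applies: 10 − 3 = 7.
R4 applies (level before this adjustment is 7 < 9, so +1): 7 + 1 = 8.
R5 applies: 8 − 2 = 6.
R6 applies: 6 + 4 = 10.
Final offense level: 10.
Criminal history: 14 prior points → Category IV (11-15).
Level 10 falls in the 10 band.
Grid: Level 10 × Category IV = 160-188 weeks.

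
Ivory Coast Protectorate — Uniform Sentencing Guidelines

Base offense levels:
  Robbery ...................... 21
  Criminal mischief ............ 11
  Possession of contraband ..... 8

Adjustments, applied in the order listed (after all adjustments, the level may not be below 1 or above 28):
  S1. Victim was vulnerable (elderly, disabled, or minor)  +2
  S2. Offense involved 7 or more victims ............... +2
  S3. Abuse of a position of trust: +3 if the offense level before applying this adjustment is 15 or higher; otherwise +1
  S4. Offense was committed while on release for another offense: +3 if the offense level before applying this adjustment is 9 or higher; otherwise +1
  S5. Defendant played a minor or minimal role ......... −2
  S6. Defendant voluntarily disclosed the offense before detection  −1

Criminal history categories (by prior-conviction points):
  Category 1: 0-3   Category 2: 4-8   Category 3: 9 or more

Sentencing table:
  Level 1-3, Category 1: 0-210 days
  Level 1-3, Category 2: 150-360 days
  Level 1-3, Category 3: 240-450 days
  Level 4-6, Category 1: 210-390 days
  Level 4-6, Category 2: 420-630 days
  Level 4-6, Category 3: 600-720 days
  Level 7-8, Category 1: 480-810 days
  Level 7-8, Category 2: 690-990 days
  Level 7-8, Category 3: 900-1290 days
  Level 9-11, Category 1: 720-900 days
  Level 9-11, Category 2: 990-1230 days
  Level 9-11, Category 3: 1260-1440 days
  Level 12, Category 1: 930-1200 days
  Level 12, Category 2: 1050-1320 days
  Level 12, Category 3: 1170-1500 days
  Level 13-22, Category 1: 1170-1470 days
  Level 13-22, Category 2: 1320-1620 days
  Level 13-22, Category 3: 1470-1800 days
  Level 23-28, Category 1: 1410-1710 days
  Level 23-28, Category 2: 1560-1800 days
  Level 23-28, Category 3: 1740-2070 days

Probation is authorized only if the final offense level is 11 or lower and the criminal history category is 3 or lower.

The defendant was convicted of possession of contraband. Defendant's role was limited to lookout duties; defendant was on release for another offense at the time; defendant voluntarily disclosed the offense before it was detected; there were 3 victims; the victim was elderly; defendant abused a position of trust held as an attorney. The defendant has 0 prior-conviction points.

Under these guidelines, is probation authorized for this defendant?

Yes

Base offense level for possession of contraband: 8.
S1 applies: 8 + 2 = 10.
S3 applies (level before this adjustment is 10 < 15, so +1): 10 + 1 = 11.
S4 applies (level before this adjustment is 11 ≥ 9, so +3): 11 + 3 = 14.
S5 applies: 14 − 2 = 12.
S6 applies: 12 − 1 = 11.
Final offense level: 11.
Criminal history: 0 prior points → Category 1 (0-3).
Level 11 falls in the 9-11 band.
Grid: Level 9-11 × Category 1 = 720-900 days.
Probation check: level 11 ≤ 11 and category 1 ≤ 3 → eligible.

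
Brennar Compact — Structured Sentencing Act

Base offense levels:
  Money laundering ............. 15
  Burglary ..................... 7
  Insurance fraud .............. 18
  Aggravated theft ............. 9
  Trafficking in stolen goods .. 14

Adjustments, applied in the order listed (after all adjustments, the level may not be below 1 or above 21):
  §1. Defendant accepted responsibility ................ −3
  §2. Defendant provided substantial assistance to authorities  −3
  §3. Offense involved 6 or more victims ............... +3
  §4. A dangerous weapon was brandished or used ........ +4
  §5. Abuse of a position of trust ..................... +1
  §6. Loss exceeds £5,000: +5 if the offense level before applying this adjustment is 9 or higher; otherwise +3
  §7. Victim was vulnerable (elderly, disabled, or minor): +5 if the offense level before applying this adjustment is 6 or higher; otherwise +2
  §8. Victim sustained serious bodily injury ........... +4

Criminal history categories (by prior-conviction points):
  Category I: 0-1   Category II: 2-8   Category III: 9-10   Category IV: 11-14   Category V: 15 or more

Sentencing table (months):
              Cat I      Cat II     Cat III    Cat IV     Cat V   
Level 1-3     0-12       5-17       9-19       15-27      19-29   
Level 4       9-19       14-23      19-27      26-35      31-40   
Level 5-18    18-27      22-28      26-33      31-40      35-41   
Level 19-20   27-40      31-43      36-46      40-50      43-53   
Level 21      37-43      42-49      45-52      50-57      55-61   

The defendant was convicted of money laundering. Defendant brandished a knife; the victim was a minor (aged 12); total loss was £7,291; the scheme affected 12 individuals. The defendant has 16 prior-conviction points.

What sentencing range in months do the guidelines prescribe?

Base offense level for money laundering: 15.
§1 does not apply.
§2 does not apply.
§3 applies: 15 + 3 = 18.
§4 applies: 18 + 4 = 22.
§5 does not apply.
§6 applies (level before this adjustment is 22 ≥ 9, so +5): 22 + 5 = 27.
§7 applies (level before this adjustment is 27 ≥ 6, so +5): 27 + 5 = 32.
Level 32 exceeds the maximum of 21; capped at 21.
Final offense level: 21.
Criminal history: 16 prior points → Category V (15+).
Level 21 falls in the 21 band.
Grid: Level 21 × Category V = 55-61 months.

55-61 months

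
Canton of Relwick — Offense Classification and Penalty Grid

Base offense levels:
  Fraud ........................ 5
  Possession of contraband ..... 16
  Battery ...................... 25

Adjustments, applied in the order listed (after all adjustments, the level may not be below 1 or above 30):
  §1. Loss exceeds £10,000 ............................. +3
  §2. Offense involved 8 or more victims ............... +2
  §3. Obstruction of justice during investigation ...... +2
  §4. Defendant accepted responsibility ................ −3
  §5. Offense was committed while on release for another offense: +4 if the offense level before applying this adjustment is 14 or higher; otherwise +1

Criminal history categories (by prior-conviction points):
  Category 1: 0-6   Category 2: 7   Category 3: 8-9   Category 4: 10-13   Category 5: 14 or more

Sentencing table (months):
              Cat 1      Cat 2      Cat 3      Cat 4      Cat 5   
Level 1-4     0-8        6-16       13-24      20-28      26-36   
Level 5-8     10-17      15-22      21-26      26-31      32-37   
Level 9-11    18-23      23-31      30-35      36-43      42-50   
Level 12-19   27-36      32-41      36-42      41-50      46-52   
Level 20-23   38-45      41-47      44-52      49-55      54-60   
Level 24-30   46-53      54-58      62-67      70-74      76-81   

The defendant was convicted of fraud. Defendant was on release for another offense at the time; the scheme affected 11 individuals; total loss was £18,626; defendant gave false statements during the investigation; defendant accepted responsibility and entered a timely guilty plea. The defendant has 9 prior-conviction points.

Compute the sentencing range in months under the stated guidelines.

Base offense level for fraud: 5.
§1 applies: 5 + 3 = 8.
§2 applies: 8 + 2 = 10.
§3 applies: 10 + 2 = 12.
§4 applies: 12 − 3 = 9.
§5 applies (level before this adjustment is 9 < 14, so +1): 9 + 1 = 10.
Final offense level: 10.
Criminal history: 9 prior points → Category 3 (8-9).
Level 10 falls in the 9-11 band.
Grid: Level 9-11 × Category 3 = 30-35 months.

30-35 months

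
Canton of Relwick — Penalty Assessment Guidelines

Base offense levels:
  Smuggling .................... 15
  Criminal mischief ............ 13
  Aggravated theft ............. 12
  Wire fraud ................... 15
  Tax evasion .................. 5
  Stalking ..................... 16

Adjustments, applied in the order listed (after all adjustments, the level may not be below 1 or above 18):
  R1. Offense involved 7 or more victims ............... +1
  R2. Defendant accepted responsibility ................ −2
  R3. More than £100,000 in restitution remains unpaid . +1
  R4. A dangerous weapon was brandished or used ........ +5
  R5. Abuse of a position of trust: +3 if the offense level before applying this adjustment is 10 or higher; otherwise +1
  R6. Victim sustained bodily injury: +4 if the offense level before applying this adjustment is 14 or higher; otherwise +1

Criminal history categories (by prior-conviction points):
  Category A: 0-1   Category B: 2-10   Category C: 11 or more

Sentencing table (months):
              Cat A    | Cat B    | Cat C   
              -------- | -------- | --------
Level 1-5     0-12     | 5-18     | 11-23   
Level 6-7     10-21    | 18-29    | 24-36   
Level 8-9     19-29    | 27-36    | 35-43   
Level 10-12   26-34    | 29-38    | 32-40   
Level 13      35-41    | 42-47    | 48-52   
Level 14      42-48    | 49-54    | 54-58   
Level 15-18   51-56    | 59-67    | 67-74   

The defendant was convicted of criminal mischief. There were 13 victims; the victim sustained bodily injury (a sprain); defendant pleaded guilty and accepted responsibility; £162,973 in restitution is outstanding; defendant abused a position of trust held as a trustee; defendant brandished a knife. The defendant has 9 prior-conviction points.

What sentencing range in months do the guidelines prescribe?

59-67 months

Base offense level for criminal mischief: 13.
R1 applies: 13 + 1 = 14.
R2 applies: 14 − 2 = 12.
R3 applies: 12 + 1 = 13.
R4 applies: 13 + 5 = 18.
R5 applies (level before this adjustment is 18 ≥ 10, so +3): 18 + 3 = 21.
R6 applies (level before this adjustment is 21 ≥ 14, so +4): 21 + 4 = 25.
Level 25 exceeds the maximum of 18; capped at 18.
Final offense level: 18.
Criminal history: 9 prior points → Category B (2-10).
Level 18 falls in the 15-18 band.
Grid: Level 15-18 × Category B = 59-67 months.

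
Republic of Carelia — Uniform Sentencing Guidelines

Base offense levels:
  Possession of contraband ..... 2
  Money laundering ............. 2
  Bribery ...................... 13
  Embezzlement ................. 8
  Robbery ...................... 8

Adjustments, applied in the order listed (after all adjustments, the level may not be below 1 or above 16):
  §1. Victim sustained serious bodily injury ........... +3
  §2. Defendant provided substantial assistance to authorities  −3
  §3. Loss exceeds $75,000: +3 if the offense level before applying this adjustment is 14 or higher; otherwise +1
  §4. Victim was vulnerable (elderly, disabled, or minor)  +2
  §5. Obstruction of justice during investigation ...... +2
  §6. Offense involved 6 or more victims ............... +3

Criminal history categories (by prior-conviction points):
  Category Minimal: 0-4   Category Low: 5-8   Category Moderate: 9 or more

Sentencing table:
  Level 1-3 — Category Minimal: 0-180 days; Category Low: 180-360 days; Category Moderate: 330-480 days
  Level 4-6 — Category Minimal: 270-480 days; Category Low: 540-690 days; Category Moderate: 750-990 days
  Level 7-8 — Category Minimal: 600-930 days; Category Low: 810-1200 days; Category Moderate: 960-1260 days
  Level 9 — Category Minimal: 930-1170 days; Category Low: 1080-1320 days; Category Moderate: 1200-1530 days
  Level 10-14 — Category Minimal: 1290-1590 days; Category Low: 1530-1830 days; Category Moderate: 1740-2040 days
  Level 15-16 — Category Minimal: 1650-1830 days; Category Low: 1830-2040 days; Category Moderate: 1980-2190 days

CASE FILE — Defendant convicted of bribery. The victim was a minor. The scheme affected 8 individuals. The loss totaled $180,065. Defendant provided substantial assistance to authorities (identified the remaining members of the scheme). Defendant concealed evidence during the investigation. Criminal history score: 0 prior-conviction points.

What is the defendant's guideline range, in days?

Base offense level for bribery: 13.
§1 does not apply.
§2 applies: 13 − 3 = 10.
§3 applies (level before this adjustment is 10 < 14, so +1): 10 + 1 = 11.
§4 applies: 11 + 2 = 13.
§5 applies: 13 + 2 = 15.
§6 applies: 15 + 3 = 18.
Level 18 exceeds the maximum of 16; capped at 16.
Final offense level: 16.
Criminal history: 0 prior points → Category Minimal (0-4).
Level 16 falls in the 15-16 band.
Grid: Level 15-16 × Category Minimal = 1650-1830 days.

1650-1830 days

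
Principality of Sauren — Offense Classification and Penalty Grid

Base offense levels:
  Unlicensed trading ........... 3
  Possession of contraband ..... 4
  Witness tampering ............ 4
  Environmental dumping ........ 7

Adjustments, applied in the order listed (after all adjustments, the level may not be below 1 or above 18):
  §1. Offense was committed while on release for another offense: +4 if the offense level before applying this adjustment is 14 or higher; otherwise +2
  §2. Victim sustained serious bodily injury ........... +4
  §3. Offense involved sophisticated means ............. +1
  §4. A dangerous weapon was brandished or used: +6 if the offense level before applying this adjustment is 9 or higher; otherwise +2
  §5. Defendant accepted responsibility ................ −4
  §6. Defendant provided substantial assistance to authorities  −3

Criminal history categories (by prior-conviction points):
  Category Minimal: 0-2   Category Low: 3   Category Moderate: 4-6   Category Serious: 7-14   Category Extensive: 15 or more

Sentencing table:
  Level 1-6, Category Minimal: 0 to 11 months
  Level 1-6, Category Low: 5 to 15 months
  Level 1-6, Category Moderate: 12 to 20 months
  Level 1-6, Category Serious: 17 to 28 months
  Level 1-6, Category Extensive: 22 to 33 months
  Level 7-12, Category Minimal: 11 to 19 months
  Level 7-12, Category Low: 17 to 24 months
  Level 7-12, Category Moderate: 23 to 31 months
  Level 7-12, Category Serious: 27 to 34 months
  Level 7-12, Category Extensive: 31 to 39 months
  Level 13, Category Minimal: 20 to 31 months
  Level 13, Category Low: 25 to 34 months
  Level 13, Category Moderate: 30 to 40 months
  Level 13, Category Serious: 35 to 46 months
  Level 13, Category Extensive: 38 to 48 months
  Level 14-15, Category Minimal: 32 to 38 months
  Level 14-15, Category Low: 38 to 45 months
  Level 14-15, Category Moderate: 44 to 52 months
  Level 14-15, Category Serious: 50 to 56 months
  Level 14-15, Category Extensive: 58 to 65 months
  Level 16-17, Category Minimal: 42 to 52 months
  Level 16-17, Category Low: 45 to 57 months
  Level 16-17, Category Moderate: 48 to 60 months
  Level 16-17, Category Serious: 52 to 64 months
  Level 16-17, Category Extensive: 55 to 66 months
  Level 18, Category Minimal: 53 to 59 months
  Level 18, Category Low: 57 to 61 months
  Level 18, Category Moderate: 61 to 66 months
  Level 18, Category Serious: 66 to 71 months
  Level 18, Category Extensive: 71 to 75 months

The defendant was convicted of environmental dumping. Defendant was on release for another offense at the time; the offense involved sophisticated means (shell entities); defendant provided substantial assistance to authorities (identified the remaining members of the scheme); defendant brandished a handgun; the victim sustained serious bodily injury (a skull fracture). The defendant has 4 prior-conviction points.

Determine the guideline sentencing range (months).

48-60 months

Base offense level for environmental dumping: 7.
§1 applies (level before this adjustment is 7 < 14, so +2): 7 + 2 = 9.
§2 applies: 9 + 4 = 13.
§3 applies: 13 + 1 = 14.
§4 applies (level before this adjustment is 14 ≥ 9, so +6): 14 + 6 = 20.
§5 does not apply.
§6 applies: 20 − 3 = 17.
Final offense level: 17.
Criminal history: 4 prior points → Category Moderate (4-6).
Level 17 falls in the 16-17 band.
Grid: Level 16-17 × Category Moderate = 48-60 months.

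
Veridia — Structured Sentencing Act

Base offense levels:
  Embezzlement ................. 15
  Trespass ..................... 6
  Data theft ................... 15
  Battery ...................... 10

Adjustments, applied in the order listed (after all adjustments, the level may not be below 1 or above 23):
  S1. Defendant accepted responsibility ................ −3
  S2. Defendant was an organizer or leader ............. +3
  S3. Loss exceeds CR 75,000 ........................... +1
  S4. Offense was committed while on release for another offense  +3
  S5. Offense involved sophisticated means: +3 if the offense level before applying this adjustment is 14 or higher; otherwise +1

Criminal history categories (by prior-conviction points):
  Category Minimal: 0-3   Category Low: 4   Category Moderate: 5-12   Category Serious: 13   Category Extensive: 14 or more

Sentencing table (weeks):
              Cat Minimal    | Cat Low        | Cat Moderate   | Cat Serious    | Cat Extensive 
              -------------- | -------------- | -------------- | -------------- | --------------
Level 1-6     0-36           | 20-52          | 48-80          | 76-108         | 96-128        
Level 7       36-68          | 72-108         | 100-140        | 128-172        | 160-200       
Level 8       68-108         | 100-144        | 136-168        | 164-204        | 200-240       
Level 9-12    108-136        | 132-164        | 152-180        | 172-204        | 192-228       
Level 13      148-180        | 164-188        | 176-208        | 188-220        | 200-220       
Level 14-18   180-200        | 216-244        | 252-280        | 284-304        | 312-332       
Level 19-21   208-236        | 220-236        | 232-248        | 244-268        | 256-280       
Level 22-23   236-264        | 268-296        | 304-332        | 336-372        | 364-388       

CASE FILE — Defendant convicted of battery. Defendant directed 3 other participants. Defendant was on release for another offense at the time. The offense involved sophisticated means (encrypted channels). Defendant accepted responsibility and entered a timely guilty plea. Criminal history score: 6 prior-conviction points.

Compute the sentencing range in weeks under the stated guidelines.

Base offense level for battery: 10.
S1 applies: 10 − 3 = 7.
S2 applies: 7 + 3 = 10.
S3 does not apply.
S4 applies: 10 + 3 = 13.
S5 applies (level before this adjustment is 13 < 14, so +1): 13 + 1 = 14.
Final offense level: 14.
Criminal history: 6 prior points → Category Moderate (5-12).
Level 14 falls in the 14-18 band.
Grid: Level 14-18 × Category Moderate = 252-280 weeks.

252-280 weeks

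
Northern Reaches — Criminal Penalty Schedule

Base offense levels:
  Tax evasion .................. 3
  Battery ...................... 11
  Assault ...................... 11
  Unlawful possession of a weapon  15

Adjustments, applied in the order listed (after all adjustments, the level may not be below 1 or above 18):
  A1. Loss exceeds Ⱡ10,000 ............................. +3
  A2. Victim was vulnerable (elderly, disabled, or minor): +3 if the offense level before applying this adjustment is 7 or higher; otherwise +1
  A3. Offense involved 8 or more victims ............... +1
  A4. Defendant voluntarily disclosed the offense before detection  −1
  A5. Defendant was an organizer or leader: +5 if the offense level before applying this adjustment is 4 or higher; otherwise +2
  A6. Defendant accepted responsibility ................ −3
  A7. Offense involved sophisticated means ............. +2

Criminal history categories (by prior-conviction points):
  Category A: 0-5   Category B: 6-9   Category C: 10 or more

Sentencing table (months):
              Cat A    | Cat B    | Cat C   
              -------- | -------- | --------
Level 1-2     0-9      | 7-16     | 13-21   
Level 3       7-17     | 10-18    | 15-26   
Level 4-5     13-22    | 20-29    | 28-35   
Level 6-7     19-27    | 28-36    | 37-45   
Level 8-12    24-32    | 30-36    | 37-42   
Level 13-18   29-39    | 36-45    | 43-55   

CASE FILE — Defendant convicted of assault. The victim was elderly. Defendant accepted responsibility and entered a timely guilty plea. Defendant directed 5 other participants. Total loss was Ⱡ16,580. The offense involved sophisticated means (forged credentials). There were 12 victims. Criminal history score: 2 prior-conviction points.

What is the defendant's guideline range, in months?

Base offense level for assault: 11.
A1 applies: 11 + 3 = 14.
A2 applies (level before this adjustment is 14 ≥ 7, so +3): 14 + 3 = 17.
A3 applies: 17 + 1 = 18.
A4 does not apply.
A5 applies (level before this adjustment is 18 ≥ 4, so +5): 18 + 5 = 23.
A6 applies: 23 − 3 = 20.
A7 applies: 20 + 2 = 22.
Level 22 exceeds the maximum of 18; capped at 18.
Final offense level: 18.
Criminal history: 2 prior points → Category A (0-5).
Level 18 falls in the 13-18 band.
Grid: Level 13-18 × Category A = 29-39 months.

29-39 months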